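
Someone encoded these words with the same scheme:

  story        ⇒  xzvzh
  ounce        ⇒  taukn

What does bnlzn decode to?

where

In story: s→x is +5, t→z is +6, o→v is +7, r→z is +8 — the shift increases by 1 each position. The shift increases by 1 at each position, starting from +5: 5, 6, 7, ….
Undoing it on bnlzn: b−5=w, n−6=h, l−7=e, z−8=r, n−9=e.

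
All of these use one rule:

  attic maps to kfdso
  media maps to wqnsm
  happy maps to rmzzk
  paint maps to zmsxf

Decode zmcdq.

paste

It's a Vigenère-style cipher with numeric key [10,12,10]: position i shifts by key[i mod 3].
Undoing it on zmcdq: z−10=p, m−12=a, c−10=s, d−10=t, q−12=e.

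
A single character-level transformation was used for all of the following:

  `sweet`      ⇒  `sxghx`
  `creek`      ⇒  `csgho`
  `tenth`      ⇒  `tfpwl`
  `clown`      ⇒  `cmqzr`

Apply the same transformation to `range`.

In sweet: s→s is +0, w→x is +1, e→g is +2, e→h is +3 — the shift increases by 1 each position. The shift increases by 1 at each position, starting from +0: 0, 1, 2, ….
For range: r+0=r, a+1=b, n+2=p, g+3=j, e+4=i.

rbpji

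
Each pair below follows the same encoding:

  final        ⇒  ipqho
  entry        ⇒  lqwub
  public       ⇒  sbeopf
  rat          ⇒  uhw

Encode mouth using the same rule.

Vowels shift forward by 7 and consonants shift forward by 3.
On mouth: m(cons)+3=p, o(vowel)+7=v, u(vowel)+7=b, t(cons)+3=w, h(cons)+3=k.

pvbwk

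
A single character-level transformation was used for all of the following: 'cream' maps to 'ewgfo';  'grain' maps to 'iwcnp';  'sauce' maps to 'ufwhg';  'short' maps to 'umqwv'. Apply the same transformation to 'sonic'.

Shifts by position in cream: pos 0: c→e (+2), pos 1: r→w (+5), pos 2: e→g (+2), pos 3: a→f (+5) — repeating every 2. The shifts repeat in a cycle of length 2: positions 0,1,… shift by +2, +5, then the pattern repeats.
For sonic: s+2=u, o+5=t, n+2=p, i+5=n, c+2=e.

utpne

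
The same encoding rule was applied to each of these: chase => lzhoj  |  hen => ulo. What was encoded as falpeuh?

Two steps: reverse the string, then apply a Caesar shift of +7.
Undoing it on falpeuh: shift back: f−7=y, a−7=t, l−7=e, p−7=i, e−7=x, u−7=n, h−7=a → yteixna; then reverse → anxiety.

anxiety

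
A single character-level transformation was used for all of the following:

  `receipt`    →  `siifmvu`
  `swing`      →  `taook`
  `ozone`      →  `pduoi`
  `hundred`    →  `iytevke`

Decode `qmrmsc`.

pillow

Shifts by position in receipt: pos 0: r→s (+1), pos 1: e→i (+4), pos 2: c→i (+6), pos 3: e→f (+1), pos 4: i→m (+4), pos 5: p→v (+6) — repeating every 3. A repeating key of period 3 is used — shifts +1, +4, +6 over and over.
Decoding qmrmsc: q−1=p, m−4=i, r−6=l, m−1=l, s−4=o, c−6=w.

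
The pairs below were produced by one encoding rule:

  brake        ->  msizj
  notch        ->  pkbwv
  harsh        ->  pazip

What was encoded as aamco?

Read the word backwards and shift each letter +8.
Undoing it on aamco: shift back: a−8=s, a−8=s, m−8=e, c−8=u, o−8=g → sseug; then reverse → guess.

guess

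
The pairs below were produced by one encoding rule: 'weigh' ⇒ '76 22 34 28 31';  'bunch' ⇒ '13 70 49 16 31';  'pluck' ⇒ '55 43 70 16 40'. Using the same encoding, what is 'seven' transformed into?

64 22 73 22 49

w(#23)→76 and e(#5)→22: differences scale by 3, so n = 3·pos + 7. With a=1..z=26, the number is 3·pos + 7.
For seven: s=19→64, e=5→22, v=22→73, e=5→22, n=14→49.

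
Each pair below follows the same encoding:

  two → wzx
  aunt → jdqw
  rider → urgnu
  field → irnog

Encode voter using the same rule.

Vowels shift forward by 9 and consonants shift forward by 3.
Applying it to voter: v(cons)+3=y, o(vowel)+9=x, t(cons)+3=w, e(vowel)+9=n, r(cons)+3=u.

yxwnu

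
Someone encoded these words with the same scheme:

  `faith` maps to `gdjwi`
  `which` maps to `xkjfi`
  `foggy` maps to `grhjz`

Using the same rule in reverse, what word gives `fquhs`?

enter

Shifts by position in faith: pos 0: f→g (+1), pos 1: a→d (+3), pos 2: i→j (+1), pos 3: t→w (+3) — repeating every 2. It's a Vigenère-style cipher with numeric key [1,3]: position i shifts by key[i mod 2].
Decoding fquhs: f−1=e, q−3=n, u−1=t, h−3=e, s−1=r.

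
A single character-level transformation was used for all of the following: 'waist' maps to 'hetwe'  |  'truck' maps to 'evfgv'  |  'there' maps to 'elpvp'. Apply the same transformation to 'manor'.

Shifts by position in waist: pos 0: w→h (+11), pos 1: a→e (+4), pos 2: i→t (+11), pos 3: s→w (+4) — repeating every 2. A repeating key of period 2 is used — shifts +11, +4 over and over.
Applying it to manor: m+11=x, a+4=e, n+11=y, o+4=s, r+11=c.

xeysc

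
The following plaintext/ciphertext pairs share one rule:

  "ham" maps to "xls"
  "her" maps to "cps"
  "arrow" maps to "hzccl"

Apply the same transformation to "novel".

wpgzy

The output letters match the input read backwards, each shifted +11: ham reversed is mah. The word is reversed, then every letter is shifted forward by 11.
On novel: reverse → levon; then shift: l+11=w, e+11=p, v+11=g, o+11=z, n+11=y.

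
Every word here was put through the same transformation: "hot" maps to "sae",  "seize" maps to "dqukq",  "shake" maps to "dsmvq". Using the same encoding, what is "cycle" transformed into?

njnwq

The shift depends on letter class: consonant h→s is +11, but vowel o→a is +12. The rule splits by letter class: vowels +12, consonants +11.
Applying it to cycle: c(cons)+11=n, y(cons)+11=j, c(cons)+11=n, l(cons)+11=w, e(vowel)+12=q.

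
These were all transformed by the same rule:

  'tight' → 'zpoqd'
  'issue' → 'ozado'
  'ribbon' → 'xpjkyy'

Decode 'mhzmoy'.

garden

In tight: t→z is +6, i→p is +7, g→o is +8, h→q is +9 — the shift increases by 1 each position. The shift increases by 1 at each position, starting from +6: 6, 7, 8, ….
Decoding mhzmoy: m−6=g, h−7=a, z−8=r, m−9=d, o−10=e, y−11=n.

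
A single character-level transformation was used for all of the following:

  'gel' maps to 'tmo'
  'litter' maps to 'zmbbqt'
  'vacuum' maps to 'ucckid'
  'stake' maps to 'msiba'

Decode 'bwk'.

Two steps: reverse the string, then apply a Caesar shift of +8.
Reversing it on bwk: shift back: b−8=t, w−8=o, k−8=c → toc; then reverse → cot.

cot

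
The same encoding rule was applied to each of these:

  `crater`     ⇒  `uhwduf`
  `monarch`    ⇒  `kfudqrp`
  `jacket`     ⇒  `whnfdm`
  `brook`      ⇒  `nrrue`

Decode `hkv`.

The output letters match the input read backwards, each shifted +3: crater reversed is retarc. The word is reversed, then every letter is shifted forward by 3.
Undoing it on hkv: shift back: h−3=e, k−3=h, v−3=s → ehs; then reverse → she.

she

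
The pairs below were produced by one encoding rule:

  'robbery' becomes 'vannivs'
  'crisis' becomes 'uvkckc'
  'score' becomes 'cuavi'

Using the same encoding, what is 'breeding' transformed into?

r(17)→v(21) and o(14)→a(0) fit y≡7x+6 (mod 26); the inverse of 7 mod 26 is 15. This is an affine cipher: with a=0,…,z=25, each position x becomes (7x+6) mod 26.
Applying it to breeding: b(1)→7·1+6≡13=n; r(17)→7·17+6≡21=v; e(4)→7·4+6≡8=i; e(4)→7·4+6≡8=i; d(3)→7·3+6≡1=b; i(8)→7·8+6≡10=k; n(13)→7·13+6≡19=t; g(6)→7·6+6≡22=w (all mod 26).

nviibktw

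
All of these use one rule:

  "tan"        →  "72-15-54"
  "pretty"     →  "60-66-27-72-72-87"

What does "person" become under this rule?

60-27-66-69-57-54

Each letter becomes 3×(its alphabet position, a=1..z=26) + 12.
For person: p=16→60, e=5→27, r=18→66, s=19→69, o=15→57, n=14→54.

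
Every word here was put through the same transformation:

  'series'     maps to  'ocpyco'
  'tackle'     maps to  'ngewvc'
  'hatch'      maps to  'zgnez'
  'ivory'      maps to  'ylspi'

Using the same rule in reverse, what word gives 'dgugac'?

s(18)→o(14) and e(4)→c(2) fit y≡25x+6 (mod 26); the inverse of 25 mod 26 is 25. Each letter's alphabet position (a=0..z=25) is mapped through 25·x+6 mod 26 — an affine cipher.
Decoding dgugac: d(3)→25·(3−6)≡3=d; g(6)→25·(6−6)≡0=a; u(20)→25·(20−6)≡12=m; g(6)→25·(6−6)≡0=a; a(0)→25·(0−6)≡6=g; c(2)→25·(2−6)≡4=e (all mod 26).

damage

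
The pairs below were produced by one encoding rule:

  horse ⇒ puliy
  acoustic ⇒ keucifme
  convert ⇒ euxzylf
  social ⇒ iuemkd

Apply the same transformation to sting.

ifmxs

h(7)→p(15) and o(14)→u(20) fit y≡23x+10 (mod 26); the inverse of 23 mod 26 is 17. Treating letters as 0–25, the rule is x ↦ 23x + 10 (mod 26).
On sting: s(18)→23·18+10≡8=i; t(19)→23·19+10≡5=f; i(8)→23·8+10≡12=m; n(13)→23·13+10≡23=x; g(6)→23·6+10≡18=s (all mod 26).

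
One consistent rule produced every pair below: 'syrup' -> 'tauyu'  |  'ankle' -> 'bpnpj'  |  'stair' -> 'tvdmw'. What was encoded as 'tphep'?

sneak

In syrup: s→t is +1, y→a is +2, r→u is +3, u→y is +4 — the shift increases by 1 each position. The shift increases by 1 at each position, starting from +1: 1, 2, 3, ….
Undoing it on tphep: t−1=s, p−2=n, h−3=e, e−4=a, p−5=k.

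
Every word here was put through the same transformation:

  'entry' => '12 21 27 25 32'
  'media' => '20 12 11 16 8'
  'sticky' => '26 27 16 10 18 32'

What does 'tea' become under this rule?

e is letter #5 and maps to 12: an offset of 7. The number is (letter's place in the alphabet, a=1) + 7.
Applying it to tea: t=20→27, e=5→12, a=1→8.

27 12 8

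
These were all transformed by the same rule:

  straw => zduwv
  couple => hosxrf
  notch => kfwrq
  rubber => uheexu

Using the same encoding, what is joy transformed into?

Two steps: reverse the string, then apply a Caesar shift of +3.
On joy: reverse → yoj; then shift: y+3=b, o+3=r, j+3=m.

brm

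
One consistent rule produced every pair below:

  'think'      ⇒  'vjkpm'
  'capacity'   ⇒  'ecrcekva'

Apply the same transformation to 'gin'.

ikp

Compare letters: t→v is +2, h→j is +2, i→k is +2 — a constant shift. Each letter is shifted forward by 2 in the alphabet (a Caesar shift of +2).
On gin: g+2=i, i+2=k, n+2=p.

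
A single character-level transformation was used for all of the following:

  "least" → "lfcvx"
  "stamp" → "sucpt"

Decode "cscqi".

In least: l→l is +0, e→f is +1, a→c is +2, s→v is +3 — the shift increases by 1 each position. Letter i (0-indexed) is shifted by i+0, so successive shifts are 0, 1, 2, ….
Decoding cscqi: c−0=c, s−1=r, c−2=a, q−3=n, i−4=e.

crane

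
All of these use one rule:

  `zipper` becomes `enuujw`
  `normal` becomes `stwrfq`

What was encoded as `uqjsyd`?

plenty

Compare letters: z→e is +5, i→n is +5, p→u is +5 — a constant shift. Every letter moves 5 places later in the alphabet, wrapping around z→a.
Undoing it on uqjsyd: u−5=p, q−5=l, j−5=e, s−5=n, y−5=t, d−5=y.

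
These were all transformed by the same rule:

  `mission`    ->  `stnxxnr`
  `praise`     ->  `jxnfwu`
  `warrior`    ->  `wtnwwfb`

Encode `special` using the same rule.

The output letters match the input read backwards, each shifted +5: mission reversed is noissim. The word is reversed, then every letter is shifted forward by 5.
Applying it to special: reverse → laiceps; then shift: l+5=q, a+5=f, i+5=n, c+5=h, e+5=j, p+5=u, s+5=x.

qfnhjux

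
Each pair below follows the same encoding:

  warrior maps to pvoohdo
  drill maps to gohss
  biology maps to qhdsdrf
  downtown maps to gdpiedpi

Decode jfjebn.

system

w(22)→p(15) and a(0)→v(21) fit y≡21x+21 (mod 26); the inverse of 21 mod 26 is 5. This is an affine cipher: with a=0,…,z=25, each position x becomes (21x+21) mod 26.
Reversing it on jfjebn: j(9)→5·(9−21)≡18=s; f(5)→5·(5−21)≡24=y; j(9)→5·(9−21)≡18=s; e(4)→5·(4−21)≡19=t; b(1)→5·(1−21)≡4=e; n(13)→5·(13−21)≡12=m (all mod 26).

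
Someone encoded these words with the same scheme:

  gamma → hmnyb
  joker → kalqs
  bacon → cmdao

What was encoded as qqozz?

penny

A repeating key of period 2 is used — shifts +1, +12 over and over.
Undoing it on qqozz: q−1=p, q−12=e, o−1=n, z−12=n, z−1=y.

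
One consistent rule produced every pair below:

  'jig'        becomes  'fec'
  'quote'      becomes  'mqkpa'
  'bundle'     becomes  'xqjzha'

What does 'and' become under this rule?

Compare letters: j→f is +22, i→e is +22, g→c is +22 — a constant shift. Each letter is shifted forward by 22 in the alphabet (a Caesar shift of +22).
Applying it to and: a+22=w, n+22=j, d+22=z.

wjz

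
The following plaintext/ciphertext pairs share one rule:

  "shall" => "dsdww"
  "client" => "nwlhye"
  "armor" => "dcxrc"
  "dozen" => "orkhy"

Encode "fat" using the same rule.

qde

Two shifts are in play — +3 for a/e/i/o/u, +11 for every other letter.
For fat: f(cons)+11=q, a(vowel)+3=d, t(cons)+11=e.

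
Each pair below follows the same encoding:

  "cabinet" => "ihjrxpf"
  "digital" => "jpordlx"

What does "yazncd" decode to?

In cabinet: c→i is +6, a→h is +7, b→j is +8, i→r is +9 — the shift increases by 1 each position. Letter i (0-indexed) is shifted by i+6, so successive shifts are 6, 7, 8, ….
Decoding yazncd: y−6=s, a−7=t, z−8=r, n−9=e, c−10=s, d−11=s.

stress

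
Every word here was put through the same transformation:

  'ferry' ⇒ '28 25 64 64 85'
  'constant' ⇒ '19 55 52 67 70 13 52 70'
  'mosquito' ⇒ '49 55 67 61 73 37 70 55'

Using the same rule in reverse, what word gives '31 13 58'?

gap

f(#6)→28 and e(#5)→25: differences scale by 3, so n = 3·pos + 10. Each letter becomes 3×(its alphabet position, a=1..z=26) + 10.
Reversing it on 31 13 58: 31→(31−10)÷3=7=g, 13→(13−10)÷3=1=a, 58→(58−10)÷3=16=p.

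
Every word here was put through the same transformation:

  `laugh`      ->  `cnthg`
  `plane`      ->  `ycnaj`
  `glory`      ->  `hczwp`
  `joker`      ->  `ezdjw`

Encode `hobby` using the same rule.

l(11)→c(2) and a(0)→n(13) fit y≡25x+13 (mod 26); the inverse of 25 mod 26 is 25. Each letter's alphabet position (a=0..z=25) is mapped through 25·x+13 mod 26 — an affine cipher.
On hobby: h(7)→25·7+13≡6=g; o(14)→25·14+13≡25=z; b(1)→25·1+13≡12=m; b(1)→25·1+13≡12=m; y(24)→25·24+13≡15=p (all mod 26).

gzmmp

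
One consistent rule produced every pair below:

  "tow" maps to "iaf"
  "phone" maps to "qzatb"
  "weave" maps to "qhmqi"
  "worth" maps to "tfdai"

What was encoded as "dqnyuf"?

timber

The output letters match the input read backwards, each shifted +12: tow reversed is wot. Two steps: reverse the string, then apply a Caesar shift of +12.
Undoing it on dqnyuf: shift back: d−12=r, q−12=e, n−12=b, y−12=m, u−12=i, f−12=t → rebmit; then reverse → timber.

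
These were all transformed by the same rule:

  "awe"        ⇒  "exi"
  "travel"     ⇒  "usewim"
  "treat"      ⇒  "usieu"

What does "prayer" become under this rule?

The shift depends on letter class: consonant w→x is +1, but vowel a→e is +4. Two shifts are in play — +4 for a/e/i/o/u, +1 for every other letter.
For prayer: p(cons)+1=q, r(cons)+1=s, a(vowel)+4=e, y(cons)+1=z, e(vowel)+4=i, r(cons)+1=s.

qsezis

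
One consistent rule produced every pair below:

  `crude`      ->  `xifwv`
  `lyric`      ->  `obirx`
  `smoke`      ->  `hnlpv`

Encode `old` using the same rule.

Each letter is replaced by its mirror in the alphabet: a↔z, b↔y, c↔x, and so on (the Atbash cipher).
For old: o↔l, l↔o, d↔w.

low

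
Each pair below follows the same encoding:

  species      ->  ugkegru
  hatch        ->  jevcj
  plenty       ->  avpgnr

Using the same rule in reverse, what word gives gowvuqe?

Read the word backwards and shift each letter +2.
Undoing it on gowvuqe: shift back: g−2=e, o−2=m, w−2=u, v−2=t, u−2=s, q−2=o, e−2=c → emutsoc; then reverse → costume.

costume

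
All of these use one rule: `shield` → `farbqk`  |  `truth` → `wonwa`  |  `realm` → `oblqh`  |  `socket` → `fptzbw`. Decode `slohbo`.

s(18)→f(5) and h(7)→a(0) fit y≡17x+11 (mod 26); the inverse of 17 mod 26 is 23. Each letter's alphabet position (a=0..z=25) is mapped through 17·x+11 mod 26 — an affine cipher.
Decoding slohbo: s(18)→23·(18−11)≡5=f; l(11)→23·(11−11)≡0=a; o(14)→23·(14−11)≡17=r; h(7)→23·(7−11)≡12=m; b(1)→23·(1−11)≡4=e; o(14)→23·(14−11)≡17=r (all mod 26).

farmer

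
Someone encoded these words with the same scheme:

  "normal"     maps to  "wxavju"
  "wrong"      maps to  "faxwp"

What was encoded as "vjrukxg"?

mailbox

Compare letters: n→w is +9, o→x is +9, r→a is +9 — a constant shift. It's a constant shift of +9 (ROT9).
Undoing it on vjrukxg: v−9=m, j−9=a, r−9=i, u−9=l, k−9=b, x−9=o, g−9=x.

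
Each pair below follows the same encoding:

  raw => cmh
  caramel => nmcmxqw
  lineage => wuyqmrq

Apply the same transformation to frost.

qcade

Two shifts are in play — +12 for a/e/i/o/u, +11 for every other letter.
Applying it to frost: f(cons)+11=q, r(cons)+11=c, o(vowel)+12=a, s(cons)+11=d, t(cons)+11=e.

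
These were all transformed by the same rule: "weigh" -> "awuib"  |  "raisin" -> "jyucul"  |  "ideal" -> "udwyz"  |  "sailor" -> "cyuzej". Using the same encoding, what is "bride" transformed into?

rjudw

w(22)→a(0) and e(4)→w(22) fit y≡19x+24 (mod 26); the inverse of 19 mod 26 is 11. Treating letters as 0–25, the rule is x ↦ 19x + 24 (mod 26).
On bride: b(1)→19·1+24≡17=r; r(17)→19·17+24≡9=j; i(8)→19·8+24≡20=u; d(3)→19·3+24≡3=d; e(4)→19·4+24≡22=w (all mod 26).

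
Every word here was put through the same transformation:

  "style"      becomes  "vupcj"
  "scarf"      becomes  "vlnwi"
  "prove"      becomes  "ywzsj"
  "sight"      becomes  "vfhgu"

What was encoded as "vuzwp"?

story

s(18)→v(21) and t(19)→u(20) fit y≡25x+13 (mod 26); the inverse of 25 mod 26 is 25. Each letter's alphabet position (a=0..z=25) is mapped through 25·x+13 mod 26 — an affine cipher.
Decoding vuzwp: v(21)→25·(21−13)≡18=s; u(20)→25·(20−13)≡19=t; z(25)→25·(25−13)≡14=o; w(22)→25·(22−13)≡17=r; p(15)→25·(15−13)≡24=y (all mod 26).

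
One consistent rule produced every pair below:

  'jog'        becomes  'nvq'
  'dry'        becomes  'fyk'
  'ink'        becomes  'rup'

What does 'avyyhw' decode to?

The output letters match the input read backwards, each shifted +7: jog reversed is goj. Read the word backwards and shift each letter +7.
Reversing it on avyyhw: shift back: a−7=t, v−7=o, y−7=r, y−7=r, h−7=a, w−7=p → torrap; then reverse → parrot.

parrot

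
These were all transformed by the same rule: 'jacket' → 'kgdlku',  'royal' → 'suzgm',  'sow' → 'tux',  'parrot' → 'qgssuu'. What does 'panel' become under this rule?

qgokm

The shift depends on letter class: consonant j→k is +1, but vowel a→g is +6. Two shifts are in play — +6 for a/e/i/o/u, +1 for every other letter.
Applying it to panel: p(cons)+1=q, a(vowel)+6=g, n(cons)+1=o, e(vowel)+6=k, l(cons)+1=m.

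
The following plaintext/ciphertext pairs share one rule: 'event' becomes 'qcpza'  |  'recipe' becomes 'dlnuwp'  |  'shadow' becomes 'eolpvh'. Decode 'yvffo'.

Shifts by position in event: pos 0: e→q (+12), pos 1: v→c (+7), pos 2: e→p (+11), pos 3: n→z (+12), pos 4: t→a (+7) — repeating every 3. It's a Vigenère-style cipher with numeric key [12,7,11]: position i shifts by key[i mod 3].
Decoding yvffo: y−12=m, v−7=o, f−11=u, f−12=t, o−7=h.

mouth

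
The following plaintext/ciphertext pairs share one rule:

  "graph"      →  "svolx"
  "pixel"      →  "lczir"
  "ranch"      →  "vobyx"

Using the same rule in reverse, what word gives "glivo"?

opera

g(6)→s(18) and r(17)→v(21) fit y≡5x+14 (mod 26); the inverse of 5 mod 26 is 21. This is an affine cipher: with a=0,…,z=25, each position x becomes (5x+14) mod 26.
Undoing it on glivo: g(6)→21·(6−14)≡14=o; l(11)→21·(11−14)≡15=p; i(8)→21·(8−14)≡4=e; v(21)→21·(21−14)≡17=r; o(14)→21·(14−14)≡0=a (all mod 26).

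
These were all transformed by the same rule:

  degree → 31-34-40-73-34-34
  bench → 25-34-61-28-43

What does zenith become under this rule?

97-34-61-46-79-43

d(#4)→31 and e(#5)→34: differences scale by 3, so n = 3·pos + 19. The formula is n = 3×(alphabet index, a=1) + 19.
For zenith: z=26→97, e=5→34, n=14→61, i=9→46, t=20→79, h=8→43.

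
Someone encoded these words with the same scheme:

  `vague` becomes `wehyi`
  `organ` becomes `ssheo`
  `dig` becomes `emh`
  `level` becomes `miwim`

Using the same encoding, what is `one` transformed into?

soi

The shift depends on letter class: consonant v→w is +1, but vowel a→e is +4. The rule splits by letter class: vowels +4, consonants +1.
Applying it to one: o(vowel)+4=s, n(cons)+1=o, e(vowel)+4=i.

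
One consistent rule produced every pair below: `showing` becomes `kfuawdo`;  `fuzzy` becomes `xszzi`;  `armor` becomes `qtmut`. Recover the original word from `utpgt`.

order

s(18)→k(10) and h(7)→f(5) fit y≡17x+16 (mod 26); the inverse of 17 mod 26 is 23. This is an affine cipher: with a=0,…,z=25, each position x becomes (17x+16) mod 26.
Undoing it on utpgt: u(20)→23·(20−16)≡14=o; t(19)→23·(19−16)≡17=r; p(15)→23·(15−16)≡3=d; g(6)→23·(6−16)≡4=e; t(19)→23·(19−16)≡17=r (all mod 26).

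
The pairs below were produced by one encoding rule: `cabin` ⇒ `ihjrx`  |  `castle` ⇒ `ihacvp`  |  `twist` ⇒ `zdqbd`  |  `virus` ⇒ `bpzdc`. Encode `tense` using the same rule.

In cabin: c→i is +6, a→h is +7, b→j is +8, i→r is +9 — the shift increases by 1 each position. Each letter shifts forward by (position + 6), i.e. 6, 7, 8, … — the shift grows by one for each successive letter.
Applying it to tense: t+6=z, e+7=l, n+8=v, s+9=b, e+10=o.

zlvbo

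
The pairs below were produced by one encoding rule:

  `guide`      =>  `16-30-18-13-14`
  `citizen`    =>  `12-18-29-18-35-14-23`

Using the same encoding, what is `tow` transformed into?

29-24-32

Each letter is replaced by its alphabet position (a=1..z=26) + 9.
For tow: t=20→29, o=15→24, w=23→32.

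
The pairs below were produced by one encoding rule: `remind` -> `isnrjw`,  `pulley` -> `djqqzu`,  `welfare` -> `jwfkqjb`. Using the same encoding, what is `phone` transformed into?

The output letters match the input read backwards, each shifted +5: remind reversed is dnimer. The word is reversed, then every letter is shifted forward by 5.
On phone: reverse → enohp; then shift: e+5=j, n+5=s, o+5=t, h+5=m, p+5=u.

jstmu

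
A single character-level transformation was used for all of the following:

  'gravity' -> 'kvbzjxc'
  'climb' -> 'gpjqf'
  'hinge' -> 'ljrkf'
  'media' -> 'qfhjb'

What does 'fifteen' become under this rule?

The shift depends on letter class: consonant g→k is +4, but vowel a→b is +1. The rule splits by letter class: vowels +1, consonants +4.
For fifteen: f(cons)+4=j, i(vowel)+1=j, f(cons)+4=j, t(cons)+4=x, e(vowel)+1=f, e(vowel)+1=f, n(cons)+4=r.

jjjxffr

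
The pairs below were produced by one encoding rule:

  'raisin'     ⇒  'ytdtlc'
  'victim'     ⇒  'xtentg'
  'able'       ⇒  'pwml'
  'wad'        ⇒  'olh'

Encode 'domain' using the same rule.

The output letters match the input read backwards, each shifted +11: raisin reversed is nisiar. Read the word backwards and shift each letter +11.
Applying it to domain: reverse → niamod; then shift: n+11=y, i+11=t, a+11=l, m+11=x, o+11=z, d+11=o.

ytlxzo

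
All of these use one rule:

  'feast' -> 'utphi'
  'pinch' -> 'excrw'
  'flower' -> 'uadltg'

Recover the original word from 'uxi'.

fit

Compare letters: f→u is +15, e→t is +15, a→p is +15 — a constant shift. Each letter is shifted forward by 15 in the alphabet (a Caesar shift of +15).
Decoding uxi: u−15=f, x−15=i, i−15=t.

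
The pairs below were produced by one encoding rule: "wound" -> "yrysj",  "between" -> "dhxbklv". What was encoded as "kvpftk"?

The shift increases by 1 at each position, starting from +2: 2, 3, 4, ….
Reversing it on kvpftk: k−2=i, v−3=s, p−4=l, f−5=a, t−6=n, k−7=d.

island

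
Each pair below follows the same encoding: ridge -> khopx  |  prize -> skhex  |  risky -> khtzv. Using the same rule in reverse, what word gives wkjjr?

broom

This is an affine cipher: with a=0,…,z=25, each position x becomes (9x+13) mod 26.
Undoing it on wkjjr: w(22)→3·(22−13)≡1=b; k(10)→3·(10−13)≡17=r; j(9)→3·(9−13)≡14=o; j(9)→3·(9−13)≡14=o; r(17)→3·(17−13)≡12=m (all mod 26).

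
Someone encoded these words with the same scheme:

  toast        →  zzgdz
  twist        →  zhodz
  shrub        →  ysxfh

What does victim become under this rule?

btieox

A repeating key of period 2 is used — shifts +6, +11 over and over.
On victim: v+6=b, i+11=t, c+6=i, t+11=e, i+6=o, m+11=x.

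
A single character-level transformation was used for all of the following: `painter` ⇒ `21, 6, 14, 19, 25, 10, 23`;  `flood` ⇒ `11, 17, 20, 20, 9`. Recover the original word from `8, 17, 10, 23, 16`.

clerk

p is letter #16 and maps to 21: an offset of 5. Each letter is replaced by its alphabet position (a=1..z=26) + 5.
Decoding 8, 17, 10, 23, 16: 8→(8−5)÷1=3=c, 17→(17−5)÷1=12=l, 10→(10−5)÷1=5=e, 23→(23−5)÷1=18=r, 16→(16−5)÷1=11=k.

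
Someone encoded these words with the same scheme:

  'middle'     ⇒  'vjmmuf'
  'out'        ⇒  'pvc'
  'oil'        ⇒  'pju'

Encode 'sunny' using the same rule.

The shift depends on letter class: consonant m→v is +9, but vowel i→j is +1. Two shifts are in play — +1 for a/e/i/o/u, +9 for every other letter.
On sunny: s(cons)+9=b, u(vowel)+1=v, n(cons)+9=w, n(cons)+9=w, y(cons)+9=h.

bvwwh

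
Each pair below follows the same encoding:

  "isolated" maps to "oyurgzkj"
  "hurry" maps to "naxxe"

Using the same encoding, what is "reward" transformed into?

Compare letters: i→o is +6, s→y is +6, o→u is +6 — a constant shift. This is a Caesar cipher with shift 6.
On reward: r+6=x, e+6=k, w+6=c, a+6=g, r+6=x, d+6=j.

xkcgxj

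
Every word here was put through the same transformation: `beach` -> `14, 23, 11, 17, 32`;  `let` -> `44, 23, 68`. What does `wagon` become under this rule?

77, 11, 29, 53, 50

b(#2)→14 and e(#5)→23: differences scale by 3, so n = 3·pos + 8. Each letter becomes 3×(its alphabet position, a=1..z=26) + 8.
For wagon: w=23→77, a=1→11, g=7→29, o=15→53, n=14→50.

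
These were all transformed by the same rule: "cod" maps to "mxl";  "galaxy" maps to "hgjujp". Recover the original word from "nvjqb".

The word is reversed, then every letter is shifted forward by 9.
Reversing it on nvjqb: shift back: n−9=e, v−9=m, j−9=a, q−9=h, b−9=s → emahs; then reverse → shame.

shame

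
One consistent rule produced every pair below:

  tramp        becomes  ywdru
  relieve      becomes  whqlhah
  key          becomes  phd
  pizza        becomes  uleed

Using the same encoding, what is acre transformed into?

dhwh

The shift depends on letter class: consonant t→y is +5, but vowel a→d is +3. The rule splits by letter class: vowels +3, consonants +5.
For acre: a(vowel)+3=d, c(cons)+5=h, r(cons)+5=w, e(vowel)+3=h.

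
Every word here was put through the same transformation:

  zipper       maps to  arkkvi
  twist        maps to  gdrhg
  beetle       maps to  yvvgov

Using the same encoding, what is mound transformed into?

nlfmw

Each pair mirrors across the alphabet (z↔a, i↔r, p↔k): positions sum to 25. Each letter is replaced by its mirror in the alphabet: a↔z, b↔y, c↔x, and so on (the Atbash cipher).
On mound: m↔n, o↔l, u↔f, n↔m, d↔w.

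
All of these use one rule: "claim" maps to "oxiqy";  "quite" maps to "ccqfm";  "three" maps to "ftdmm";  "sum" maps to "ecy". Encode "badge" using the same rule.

nipsm

The shift depends on letter class: consonant c→o is +12, but vowel a→i is +8. Vowels shift forward by 8 and consonants shift forward by 12.
For badge: b(cons)+12=n, a(vowel)+8=i, d(cons)+12=p, g(cons)+12=s, e(vowel)+8=m.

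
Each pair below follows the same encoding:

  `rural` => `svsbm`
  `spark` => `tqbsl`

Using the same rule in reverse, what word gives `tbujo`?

Compare letters: r→s is +1, u→v is +1, r→s is +1 — a constant shift. It's a constant shift of +1 (ROT1).
Reversing it on tbujo: t−1=s, b−1=a, u−1=t, j−1=i, o−1=n.

satin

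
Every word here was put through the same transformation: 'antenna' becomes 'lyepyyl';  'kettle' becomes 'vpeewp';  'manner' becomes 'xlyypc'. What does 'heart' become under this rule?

Compare letters: a→l is +11, n→y is +11, t→e is +11 — a constant shift. Every letter moves 11 places later in the alphabet, wrapping around z→a.
For heart: h+11=s, e+11=p, a+11=l, r+11=c, t+11=e.

splce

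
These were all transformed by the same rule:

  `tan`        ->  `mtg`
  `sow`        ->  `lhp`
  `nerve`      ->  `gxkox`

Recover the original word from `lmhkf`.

storm

It's a constant shift of +19 (ROT19).
Decoding lmhkf: l−19=s, m−19=t, h−19=o, k−19=r, f−19=m.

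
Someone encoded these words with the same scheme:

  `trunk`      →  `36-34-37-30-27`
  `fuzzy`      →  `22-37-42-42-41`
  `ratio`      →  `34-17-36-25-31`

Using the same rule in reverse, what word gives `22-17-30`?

fan

t is letter #20 and maps to 36: an offset of 16. Each letter is replaced by its alphabet position (a=1..z=26) + 16.
Undoing it on 22-17-30: 22→(22−16)÷1=6=f, 17→(17−16)÷1=1=a, 30→(30−16)÷1=14=n.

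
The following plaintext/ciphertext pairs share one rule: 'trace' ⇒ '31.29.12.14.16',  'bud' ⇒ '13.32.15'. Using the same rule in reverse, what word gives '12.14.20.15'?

t is letter #20 and maps to 31: an offset of 11. Each letter is replaced by its alphabet position (a=1..z=26) + 11.
Decoding 12.14.20.15: 12→(12−11)÷1=1=a, 14→(14−11)÷1=3=c, 20→(20−11)÷1=9=i, 15→(15−11)÷1=4=d.

acid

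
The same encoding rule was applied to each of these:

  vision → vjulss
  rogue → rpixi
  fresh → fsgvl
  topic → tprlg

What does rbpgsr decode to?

In vision: v→v is +0, i→j is +1, s→u is +2, i→l is +3 — the shift increases by 1 each position. Letter i (0-indexed) is shifted by i+0, so successive shifts are 0, 1, 2, ….
Undoing it on rbpgsr: r−0=r, b−1=a, p−2=n, g−3=d, s−4=o, r−5=m.

random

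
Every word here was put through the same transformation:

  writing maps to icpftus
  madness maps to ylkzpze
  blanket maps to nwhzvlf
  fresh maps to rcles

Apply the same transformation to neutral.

Shifts by position in writing: pos 0: w→i (+12), pos 1: r→c (+11), pos 2: i→p (+7), pos 3: t→f (+12), pos 4: i→t (+11), pos 5: n→u (+7) — repeating every 3. It's a Vigenère-style cipher with numeric key [12,11,7]: position i shifts by key[i mod 3].
For neutral: n+12=z, e+11=p, u+7=b, t+12=f, r+11=c, a+7=h, l+12=x.

zpbfchx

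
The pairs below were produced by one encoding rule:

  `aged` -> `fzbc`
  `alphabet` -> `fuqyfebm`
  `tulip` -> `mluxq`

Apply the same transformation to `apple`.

fqqub

Each letter's alphabet position (a=0..z=25) is mapped through 25·x+5 mod 26 — an affine cipher.
Applying it to apple: a(0)→25·0+5≡5=f; p(15)→25·15+5≡16=q; p(15)→25·15+5≡16=q; l(11)→25·11+5≡20=u; e(4)→25·4+5≡1=b (all mod 26).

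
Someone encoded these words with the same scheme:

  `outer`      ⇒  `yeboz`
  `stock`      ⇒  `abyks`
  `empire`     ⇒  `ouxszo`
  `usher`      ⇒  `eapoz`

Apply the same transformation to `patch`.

The shift depends on letter class: consonant t→b is +8, but vowel o→y is +10. Two shifts are in play — +10 for a/e/i/o/u, +8 for every other letter.
On patch: p(cons)+8=x, a(vowel)+10=k, t(cons)+8=b, c(cons)+8=k, h(cons)+8=p.

xkbkp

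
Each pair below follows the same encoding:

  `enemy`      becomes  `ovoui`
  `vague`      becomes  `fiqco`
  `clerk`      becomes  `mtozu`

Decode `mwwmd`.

Shifts by position in enemy: pos 0: e→o (+10), pos 1: n→v (+8), pos 2: e→o (+10), pos 3: m→u (+8) — repeating every 2. A repeating key of period 2 is used — shifts +10, +8 over and over.
Decoding mwwmd: m−10=c, w−8=o, w−10=m, m−8=e, d−10=t.

comet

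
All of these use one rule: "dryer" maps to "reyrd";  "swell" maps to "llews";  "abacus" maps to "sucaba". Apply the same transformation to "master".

retsam

The output letters match the input read backwards: dryer reversed is reyrd. The word is simply reversed.
For master: reverse → retsam.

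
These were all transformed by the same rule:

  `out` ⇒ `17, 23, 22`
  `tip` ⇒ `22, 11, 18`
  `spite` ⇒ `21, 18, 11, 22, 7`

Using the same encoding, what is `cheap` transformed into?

o is letter #15 and maps to 17: an offset of 2. Each letter is replaced by its alphabet position (a=1..z=26) + 2.
Applying it to cheap: c=3→5, h=8→10, e=5→7, a=1→3, p=16→18.

5, 10, 7, 3, 18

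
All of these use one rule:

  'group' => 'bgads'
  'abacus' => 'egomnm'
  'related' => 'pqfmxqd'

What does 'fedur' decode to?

first

The output letters match the input read backwards, each shifted +12: group reversed is puorg. Read the word backwards and shift each letter +12.
Reversing it on fedur: shift back: f−12=t, e−12=s, d−12=r, u−12=i, r−12=f → tsrif; then reverse → first.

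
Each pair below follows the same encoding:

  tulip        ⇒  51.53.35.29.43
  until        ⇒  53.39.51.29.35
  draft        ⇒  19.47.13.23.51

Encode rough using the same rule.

t(#20)→51 and u(#21)→53: differences scale by 2, so n = 2·pos + 11. Each letter becomes 2×(its alphabet position, a=1..z=26) + 11.
On rough: r=18→47, o=15→41, u=21→53, g=7→25, h=8→27.

47.41.53.25.27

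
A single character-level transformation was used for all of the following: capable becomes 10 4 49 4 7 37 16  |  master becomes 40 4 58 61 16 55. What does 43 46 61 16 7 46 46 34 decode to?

notebook

The formula is n = 3×(alphabet index, a=1) + 1.
Reversing it on 43 46 61 16 7 46 46 34: 43→(43−1)÷3=14=n, 46→(46−1)÷3=15=o, 61→(61−1)÷3=20=t, 16→(16−1)÷3=5=e, 7→(7−1)÷3=2=b, 46→(46−1)÷3=15=o, 46→(46−1)÷3=15=o, 34→(34−1)÷3=11=k.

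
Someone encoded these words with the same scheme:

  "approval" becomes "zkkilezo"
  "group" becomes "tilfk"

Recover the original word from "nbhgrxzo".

mystical

Each letter is replaced by its mirror in the alphabet: a↔z, b↔y, c↔x, and so on (the Atbash cipher).
Decoding nbhgrxzo: n↔m, b↔y, h↔s, g↔t, r↔i, x↔c, z↔a, o↔l.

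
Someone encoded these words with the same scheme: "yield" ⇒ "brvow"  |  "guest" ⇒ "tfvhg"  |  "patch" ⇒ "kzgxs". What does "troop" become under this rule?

gillk

Each pair mirrors across the alphabet (y↔b, i↔r, e↔v): positions sum to 25. Each letter is replaced by its mirror in the alphabet: a↔z, b↔y, c↔x, and so on (the Atbash cipher).
For troop: t↔g, r↔i, o↔l, o↔l, p↔k.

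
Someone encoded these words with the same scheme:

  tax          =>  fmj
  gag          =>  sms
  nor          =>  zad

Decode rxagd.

Compare letters: t→f is +12, a→m is +12, x→j is +12 — a constant shift. This is a Caesar cipher with shift 12.
Reversing it on rxagd: r−12=f, x−12=l, a−12=o, g−12=u, d−12=r.

flour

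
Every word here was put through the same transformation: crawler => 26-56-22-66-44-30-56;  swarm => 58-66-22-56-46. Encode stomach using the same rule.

Each letter becomes 2×(its alphabet position, a=1..z=26) + 20.
On stomach: s=19→58, t=20→60, o=15→50, m=13→46, a=1→22, c=3→26, h=8→36.

58-60-50-46-22-26-36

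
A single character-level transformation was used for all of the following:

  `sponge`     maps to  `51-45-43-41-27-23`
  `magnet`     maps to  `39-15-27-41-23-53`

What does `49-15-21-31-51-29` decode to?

s(#19)→51 and p(#16)→45: differences scale by 2, so n = 2·pos + 13. With a=1..z=26, the number is 2·pos + 13.
Decoding 49-15-21-31-51-29: 49→(49−13)÷2=18=r, 15→(15−13)÷2=1=a, 21→(21−13)÷2=4=d, 31→(31−13)÷2=9=i, 51→(51−13)÷2=19=s, 29→(29−13)÷2=8=h.

radish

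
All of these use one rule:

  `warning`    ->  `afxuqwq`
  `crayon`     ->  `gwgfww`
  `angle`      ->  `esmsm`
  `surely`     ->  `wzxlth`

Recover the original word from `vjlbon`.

In warning: w→a is +4, a→f is +5, r→x is +6, n→u is +7 — the shift increases by 1 each position. The shift increases by 1 at each position, starting from +4: 4, 5, 6, ….
Reversing it on vjlbon: v−4=r, j−5=e, l−6=f, b−7=u, o−8=g, n−9=e.

refuge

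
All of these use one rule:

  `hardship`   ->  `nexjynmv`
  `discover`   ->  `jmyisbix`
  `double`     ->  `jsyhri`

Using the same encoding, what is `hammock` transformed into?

nesssiq

The shift depends on letter class: consonant h→n is +6, but vowel a→e is +4. Two shifts are in play — +4 for a/e/i/o/u, +6 for every other letter.
On hammock: h(cons)+6=n, a(vowel)+4=e, m(cons)+6=s, m(cons)+6=s, o(vowel)+4=s, c(cons)+6=i, k(cons)+6=q.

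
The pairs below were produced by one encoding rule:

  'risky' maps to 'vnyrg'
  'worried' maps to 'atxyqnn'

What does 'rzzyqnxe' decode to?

nutrient

In risky: r→v is +4, i→n is +5, s→y is +6, k→r is +7 — the shift increases by 1 each position. The shift increases by 1 at each position, starting from +4: 4, 5, 6, ….
Decoding rzzyqnxe: r−4=n, z−5=u, z−6=t, y−7=r, q−8=i, n−9=e, x−10=n, e−11=t.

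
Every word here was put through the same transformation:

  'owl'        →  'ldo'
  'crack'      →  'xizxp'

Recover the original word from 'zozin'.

Each pair mirrors across the alphabet (o↔l, w↔d, l↔o): positions sum to 25. Each letter is replaced by its mirror in the alphabet: a↔z, b↔y, c↔x, and so on (the Atbash cipher).
Undoing it on zozin: z↔a, o↔l, z↔a, i↔r, n↔m.

alarm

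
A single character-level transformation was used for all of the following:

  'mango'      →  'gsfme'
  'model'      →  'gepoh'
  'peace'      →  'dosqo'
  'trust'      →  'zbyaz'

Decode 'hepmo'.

m(12)→g(6) and a(0)→s(18) fit y≡25x+18 (mod 26); the inverse of 25 mod 26 is 25. Treating letters as 0–25, the rule is x ↦ 25x + 18 (mod 26).
Reversing it on hepmo: h(7)→25·(7−18)≡11=l; e(4)→25·(4−18)≡14=o; p(15)→25·(15−18)≡3=d; m(12)→25·(12−18)≡6=g; o(14)→25·(14−18)≡4=e (all mod 26).

lodge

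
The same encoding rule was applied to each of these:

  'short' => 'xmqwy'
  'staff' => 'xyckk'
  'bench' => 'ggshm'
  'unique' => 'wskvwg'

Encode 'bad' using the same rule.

gci

Two shifts are in play — +2 for a/e/i/o/u, +5 for every other letter.
On bad: b(cons)+5=g, a(vowel)+2=c, d(cons)+5=i.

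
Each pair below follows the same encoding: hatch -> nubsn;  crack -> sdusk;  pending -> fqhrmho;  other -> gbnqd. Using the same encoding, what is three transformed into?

bndqq

h(7)→n(13) and a(0)→u(20) fit y≡25x+20 (mod 26); the inverse of 25 mod 26 is 25. This is an affine cipher: with a=0,…,z=25, each position x becomes (25x+20) mod 26.
Applying it to three: t(19)→25·19+20≡1=b; h(7)→25·7+20≡13=n; r(17)→25·17+20≡3=d; e(4)→25·4+20≡16=q; e(4)→25·4+20≡16=q (all mod 26).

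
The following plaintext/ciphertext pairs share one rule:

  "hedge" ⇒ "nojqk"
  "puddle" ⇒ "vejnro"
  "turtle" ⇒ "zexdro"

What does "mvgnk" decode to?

glade

Shifts by position in hedge: pos 0: h→n (+6), pos 1: e→o (+10), pos 2: d→j (+6), pos 3: g→q (+10) — repeating every 2. A repeating key of period 2 is used — shifts +6, +10 over and over.
Decoding mvgnk: m−6=g, v−10=l, g−6=a, n−10=d, k−6=e.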